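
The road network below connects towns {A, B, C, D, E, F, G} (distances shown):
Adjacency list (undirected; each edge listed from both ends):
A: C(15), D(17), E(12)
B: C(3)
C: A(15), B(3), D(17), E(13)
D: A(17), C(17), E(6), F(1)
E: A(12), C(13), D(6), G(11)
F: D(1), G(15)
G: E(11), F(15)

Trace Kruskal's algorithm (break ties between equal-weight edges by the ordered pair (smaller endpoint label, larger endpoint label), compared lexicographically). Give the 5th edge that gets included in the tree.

Kruskal's algorithm — process edges by increasing weight (ties by edge label):
D-F (1): add. Components now {A} {B} {C} {D,F} {E} {G}
B-C (3): add. Components now {A} {B,C} {D,F} {E} {G}
D-E (6): add. Components now {A} {B,C} {D,E,F} {G}
E-G (11): add. Components now {A} {B,C} {D,E,F,G}
A-E (12): add. Components now {A,D,E,F,G} {B,C}
C-E (13): add. Components now {A,B,C,D,E,F,G}
The 5th edge added is A-E.

A-E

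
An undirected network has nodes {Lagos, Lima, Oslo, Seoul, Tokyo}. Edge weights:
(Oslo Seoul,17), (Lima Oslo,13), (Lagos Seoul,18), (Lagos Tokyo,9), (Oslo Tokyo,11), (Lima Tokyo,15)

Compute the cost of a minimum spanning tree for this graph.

50

Prim's algorithm from Seoul:
Step 1: frontier [Oslo Seoul 17, Lagos Seoul 18] → take Oslo Seoul (17); add Oslo.
Step 2: frontier [Oslo Tokyo 11, Lima Oslo 13, Lagos Seoul 18] → take Oslo Tokyo (11); add Tokyo.
Step 3: frontier [Lima Oslo 13, Lagos Seoul 18, Lagos Tokyo 9, Lima Tokyo 15] → take Lagos Tokyo (9); add Lagos.
Step 4: frontier [Lima Oslo 13, Lima Tokyo 15] → take Lima Oslo (13); add Lima.
MST edges: Oslo Seoul, Oslo Tokyo, Lagos Tokyo, Lima Oslo; total weight 17+11+9+13 = 50.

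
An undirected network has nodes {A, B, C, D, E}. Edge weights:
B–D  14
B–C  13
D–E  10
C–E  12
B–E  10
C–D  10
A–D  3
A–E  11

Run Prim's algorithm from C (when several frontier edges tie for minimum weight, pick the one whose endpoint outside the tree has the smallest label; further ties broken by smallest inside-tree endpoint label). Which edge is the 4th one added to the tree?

B-E

Prim's algorithm from C:
Step 1: frontier [C–D 10, C–E 12, B–C 13] → take C–D (10); add D.
Step 2: frontier [C–E 12, B–C 13, A–D 3, D–E 10, B–D 14] → take A–D (3); add A.
Step 3: frontier [A–E 11, C–E 12, B–C 13, D–E 10, B–D 14] → take D–E (10); add E.
Step 4: frontier [B–C 13, B–D 14, B–E 10] → take B–E (10); add B.
The 4th edge added is B–E.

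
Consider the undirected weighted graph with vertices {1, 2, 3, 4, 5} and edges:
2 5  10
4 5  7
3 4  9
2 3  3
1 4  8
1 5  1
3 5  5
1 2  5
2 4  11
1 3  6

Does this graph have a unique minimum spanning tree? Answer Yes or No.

Sort edges by weight, then run Kruskal:
1 5 (1): add — endpoints in different components.
2 3 (3): add — endpoints in different components.
1 2 (5): add — endpoints in different components.
3 5 (5): skip — 3 and 5 already connected.
1 3 (6): skip — 1 and 3 already connected.
4 5 (7): add — endpoints in different components.
Non-tree edge 3 5 has weight 5, equal to the heaviest edge on its tree cycle — swapping gives another MST of the same weight. Not unique.

No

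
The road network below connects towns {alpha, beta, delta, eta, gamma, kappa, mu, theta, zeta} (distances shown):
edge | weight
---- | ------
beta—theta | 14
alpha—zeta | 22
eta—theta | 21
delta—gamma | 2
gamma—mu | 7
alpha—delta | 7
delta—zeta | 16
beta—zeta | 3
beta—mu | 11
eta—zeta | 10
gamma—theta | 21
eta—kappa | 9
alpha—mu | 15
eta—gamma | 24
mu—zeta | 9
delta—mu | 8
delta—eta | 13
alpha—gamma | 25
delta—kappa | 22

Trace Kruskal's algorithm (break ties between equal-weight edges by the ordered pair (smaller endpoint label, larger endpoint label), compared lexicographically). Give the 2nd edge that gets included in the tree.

beta-zeta

Kruskal's algorithm — process edges by increasing weight (ties by edge label):
delta—gamma (2): add — endpoints in different components.
beta—zeta (3): add — endpoints in different components.
alpha—delta (7): add — endpoints in different components.
gamma—mu (7): add — endpoints in different components.
delta—mu (8): skip — delta and mu already connected.
eta—kappa (9): add — endpoints in different components.
mu—zeta (9): add — endpoints in different components.
eta—zeta (10): add — endpoints in different components.
beta—mu (11): skip — beta and mu already connected.
delta—eta (13): skip — delta and eta already connected.
beta—theta (14): add — endpoints in different components.
The 2nd edge added is beta—zeta.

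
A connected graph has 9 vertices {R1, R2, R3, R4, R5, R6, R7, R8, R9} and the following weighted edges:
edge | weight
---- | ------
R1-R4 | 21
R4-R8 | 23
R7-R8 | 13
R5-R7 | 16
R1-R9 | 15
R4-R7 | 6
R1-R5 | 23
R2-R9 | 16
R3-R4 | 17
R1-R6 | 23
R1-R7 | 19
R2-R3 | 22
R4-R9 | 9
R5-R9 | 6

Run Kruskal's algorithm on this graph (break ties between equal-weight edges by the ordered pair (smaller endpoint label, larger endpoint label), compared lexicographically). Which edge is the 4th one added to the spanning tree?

R7-R8

Kruskal: consider edges lightest-first.
R4-R7 (6): add — endpoints in different components.
R5-R9 (6): add — endpoints in different components.
R4-R9 (9): add — endpoints in different components.
R7-R8 (13): add — endpoints in different components.
R1-R9 (15): add — endpoints in different components.
R2-R9 (16): add — endpoints in different components.
R5-R7 (16): skip — R7 and R5 already connected.
R3-R4 (17): add — endpoints in different components.
R1-R7 (19): skip — R7 and R1 already connected.
R1-R4 (21): skip — R4 and R1 already connected.
R2-R3 (22): skip — R2 and R3 already connected.
R1-R5 (23): skip — R5 and R1 already connected.
R1-R6 (23): add — endpoints in different components.
The 4th edge added is R7-R8.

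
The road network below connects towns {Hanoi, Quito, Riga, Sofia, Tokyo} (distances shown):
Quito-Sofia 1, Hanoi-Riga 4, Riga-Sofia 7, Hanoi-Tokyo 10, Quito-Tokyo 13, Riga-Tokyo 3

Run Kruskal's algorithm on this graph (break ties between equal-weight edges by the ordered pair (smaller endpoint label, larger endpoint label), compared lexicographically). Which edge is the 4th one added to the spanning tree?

Sort edges by weight, then run Kruskal:
Quito-Sofia (1): add. Components now {Quito,Sofia} {Tokyo} {Hanoi} {Riga}
Riga-Tokyo (3): add. Components now {Quito,Sofia} {Riga,Tokyo} {Hanoi}
Hanoi-Riga (4): add. Components now {Quito,Sofia} {Hanoi,Riga,Tokyo}
Riga-Sofia (7): add. Components now {Hanoi,Quito,Riga,Sofia,Tokyo}
The 4th edge added is Riga-Sofia.

Riga-Sofia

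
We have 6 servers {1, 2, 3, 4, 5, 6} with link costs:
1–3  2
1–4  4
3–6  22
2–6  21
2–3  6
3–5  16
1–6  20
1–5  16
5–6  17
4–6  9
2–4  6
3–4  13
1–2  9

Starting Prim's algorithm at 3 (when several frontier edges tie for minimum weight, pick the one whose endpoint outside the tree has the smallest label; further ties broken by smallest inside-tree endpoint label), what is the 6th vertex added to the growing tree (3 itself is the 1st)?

Prim's algorithm from 3:
Step 1: frontier [1–3 2, 2–3 6, 3–4 13, 3–5 16, 3–6 22] → take 1–3 (2); add 1.
Step 2: frontier [1–4 4, 1–2 9, 1–5 16, 1–6 20, 2–3 6, 3–4 13, 3–5 16, 3–6 22] → take 1–4 (4); add 4.
Step 3: frontier [1–2 9, 1–5 16, 1–6 20, 2–3 6, 3–5 16, 3–6 22, 2–4 6, 4–6 9] → take 2–3 (6); add 2.
Step 4: frontier [1–5 16, 1–6 20, 2–6 21, 3–5 16, 3–6 22, 4–6 9] → take 4–6 (9); add 6.
Step 5: frontier [1–5 16, 3–5 16, 5–6 17] → take 1–5 (16); add 5.
Vertex order: 3, 1, 4, 2, 6, 5. The 6th vertex is 5.

5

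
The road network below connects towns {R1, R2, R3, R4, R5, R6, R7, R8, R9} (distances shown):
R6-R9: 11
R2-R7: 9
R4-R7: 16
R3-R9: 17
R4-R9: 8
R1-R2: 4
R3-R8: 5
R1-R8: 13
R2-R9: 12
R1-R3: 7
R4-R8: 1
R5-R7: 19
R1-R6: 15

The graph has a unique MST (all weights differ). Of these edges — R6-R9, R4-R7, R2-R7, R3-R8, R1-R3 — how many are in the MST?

4

Kruskal's algorithm — process edges by increasing weight (ties by edge label):
R4-R8 (1): add — endpoints in different components.
R1-R2 (4): add — endpoints in different components.
R3-R8 (5): add — endpoints in different components.
R1-R3 (7): add — endpoints in different components.
R4-R9 (8): add — endpoints in different components.
R2-R7 (9): add — endpoints in different components.
R6-R9 (11): add — endpoints in different components.
R2-R9 (12): skip — R2 and R9 already connected.
R1-R8 (13): skip — R8 and R1 already connected.
R1-R6 (15): skip — R6 and R1 already connected.
R4-R7 (16): skip — R7 and R4 already connected.
R3-R9 (17): skip — R9 and R3 already connected.
R5-R7 (19): add — endpoints in different components.
MST edge set: {R4-R8, R1-R2, R3-R8, R1-R3, R4-R9, R2-R7, R6-R9, R5-R7}.
Of the listed edges, {R6-R9, R2-R7, R3-R8, R1-R3} are in the MST → 4.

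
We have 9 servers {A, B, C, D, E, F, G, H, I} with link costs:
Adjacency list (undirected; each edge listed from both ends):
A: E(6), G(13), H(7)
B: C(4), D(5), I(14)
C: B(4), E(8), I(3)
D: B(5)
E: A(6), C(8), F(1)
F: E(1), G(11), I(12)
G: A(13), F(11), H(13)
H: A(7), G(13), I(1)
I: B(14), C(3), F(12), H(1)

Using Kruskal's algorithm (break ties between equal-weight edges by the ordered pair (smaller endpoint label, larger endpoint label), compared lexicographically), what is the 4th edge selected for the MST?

B-C

Kruskal: consider edges lightest-first.
E–F (1): add — endpoints in different components.
H–I (1): add — endpoints in different components.
C–I (3): add — endpoints in different components.
B–C (4): add — endpoints in different components.
B–D (5): add — endpoints in different components.
A–E (6): add — endpoints in different components.
A–H (7): add — endpoints in different components.
C–E (8): skip — C and E already connected.
F–G (11): add — endpoints in different components.
The 4th edge added is B–C.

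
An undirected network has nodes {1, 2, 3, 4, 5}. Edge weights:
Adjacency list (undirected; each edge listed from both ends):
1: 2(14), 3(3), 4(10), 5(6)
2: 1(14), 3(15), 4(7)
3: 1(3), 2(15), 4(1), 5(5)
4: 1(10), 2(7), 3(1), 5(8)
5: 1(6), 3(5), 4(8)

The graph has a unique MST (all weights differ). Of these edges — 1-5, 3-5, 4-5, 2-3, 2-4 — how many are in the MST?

Sort edges by weight, then run Kruskal:
3-4 (1): add. Components now {1} {2} {3,4} {5}
1-3 (3): add. Components now {1,3,4} {2} {5}
3-5 (5): add. Components now {1,3,4,5} {2}
1-5 (6): skip — 1 and 5 already connected.
2-4 (7): add. Components now {1,2,3,4,5}
MST edge set: {3-4, 1-3, 3-5, 2-4}.
Of the listed edges, {3-5, 2-4} are in the MST → 2.

2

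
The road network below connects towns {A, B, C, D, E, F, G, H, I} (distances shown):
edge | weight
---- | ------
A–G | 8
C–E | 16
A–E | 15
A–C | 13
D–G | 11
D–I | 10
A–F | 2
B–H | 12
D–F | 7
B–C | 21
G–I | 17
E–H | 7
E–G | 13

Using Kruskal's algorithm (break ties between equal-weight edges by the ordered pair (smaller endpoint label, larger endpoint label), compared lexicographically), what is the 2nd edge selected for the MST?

Sort edges by weight, then run Kruskal:
A–F (2): add — endpoints in different components.
D–F (7): add — endpoints in different components.
E–H (7): add — endpoints in different components.
A–G (8): add — endpoints in different components.
D–I (10): add — endpoints in different components.
D–G (11): skip — D and G already connected.
B–H (12): add — endpoints in different components.
A–C (13): add — endpoints in different components.
E–G (13): add — endpoints in different components.
The 2nd edge added is D–F.

D-F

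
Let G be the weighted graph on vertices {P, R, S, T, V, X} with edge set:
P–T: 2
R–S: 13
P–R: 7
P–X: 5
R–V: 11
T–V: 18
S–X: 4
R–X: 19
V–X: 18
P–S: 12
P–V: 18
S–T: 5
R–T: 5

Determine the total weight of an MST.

27

Prim's algorithm from S:
Step 1: frontier [S–X 4, S–T 5, P–S 12, R–S 13] → take S–X (4); add X.
Step 2: frontier [S–T 5, P–S 12, R–S 13, P–X 5, V–X 18, R–X 19] → take P–X (5); add P.
Step 3: frontier [P–T 2, P–R 7, P–V 18, S–T 5, R–S 13, V–X 18, R–X 19] → take P–T (2); add T.
Step 4: frontier [P–R 7, P–V 18, R–S 13, R–T 5, T–V 18, V–X 18, R–X 19] → take R–T (5); add R.
Step 5: frontier [P–V 18, R–V 11, T–V 18, V–X 18] → take R–V (11); add V.
MST edges: S–X, P–X, P–T, R–T, R–V; total weight 4+5+2+5+11 = 27.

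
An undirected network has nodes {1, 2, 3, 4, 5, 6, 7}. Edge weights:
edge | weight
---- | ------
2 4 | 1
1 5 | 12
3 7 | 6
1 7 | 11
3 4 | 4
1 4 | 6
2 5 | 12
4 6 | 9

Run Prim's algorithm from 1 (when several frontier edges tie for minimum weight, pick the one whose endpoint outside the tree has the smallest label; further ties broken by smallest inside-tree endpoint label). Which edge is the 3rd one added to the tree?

Grow the tree from 1 using Prim:
Step 1: frontier [1 4 6, 1 7 11, 1 5 12] → take 1 4 (6); add 4.
Step 2: frontier [1 7 11, 1 5 12, 2 4 1, 3 4 4, 4 6 9] → take 2 4 (1); add 2.
Step 3: frontier [1 7 11, 1 5 12, 2 5 12, 3 4 4, 4 6 9] → take 3 4 (4); add 3.
Step 4: frontier [1 7 11, 1 5 12, 2 5 12, 3 7 6, 4 6 9] → take 3 7 (6); add 7.
Step 5: frontier [1 5 12, 2 5 12, 4 6 9] → take 4 6 (9); add 6.
Step 6: frontier [1 5 12, 2 5 12] → take 1 5 (12); add 5.
The 3rd edge added is 3 4.

3-4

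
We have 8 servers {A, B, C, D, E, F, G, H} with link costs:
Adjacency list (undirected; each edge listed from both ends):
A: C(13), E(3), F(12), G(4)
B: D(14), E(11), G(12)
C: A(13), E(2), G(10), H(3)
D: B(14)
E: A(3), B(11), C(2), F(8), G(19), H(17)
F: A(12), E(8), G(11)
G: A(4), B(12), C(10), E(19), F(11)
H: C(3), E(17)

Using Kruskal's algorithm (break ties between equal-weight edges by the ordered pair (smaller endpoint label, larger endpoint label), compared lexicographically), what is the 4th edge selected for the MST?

Kruskal: consider edges lightest-first.
C-E (2): add — endpoints in different components.
A-E (3): add — endpoints in different components.
C-H (3): add — endpoints in different components.
A-G (4): add — endpoints in different components.
E-F (8): add — endpoints in different components.
C-G (10): skip — C and G already connected.
B-E (11): add — endpoints in different components.
F-G (11): skip — F and G already connected.
A-F (12): skip — A and F already connected.
B-G (12): skip — B and G already connected.
A-C (13): skip — A and C already connected.
B-D (14): add — endpoints in different components.
The 4th edge added is A-G.

A-G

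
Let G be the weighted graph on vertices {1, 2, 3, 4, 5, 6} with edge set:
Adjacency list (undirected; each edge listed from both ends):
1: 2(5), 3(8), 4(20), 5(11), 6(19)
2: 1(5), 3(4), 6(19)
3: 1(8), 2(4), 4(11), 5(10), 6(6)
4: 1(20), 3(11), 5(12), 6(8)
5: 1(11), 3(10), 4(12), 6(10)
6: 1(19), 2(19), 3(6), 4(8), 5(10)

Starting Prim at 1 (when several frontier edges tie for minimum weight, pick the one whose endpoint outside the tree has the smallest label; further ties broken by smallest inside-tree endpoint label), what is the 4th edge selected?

Prim, starting at 1.
Step 1: cheapest edge leaving the tree is 1-2 (5); add 2.
Step 2: cheapest edge leaving the tree is 2-3 (4); add 3.
Step 3: cheapest edge leaving the tree is 3-6 (6); add 6.
Step 4: cheapest edge leaving the tree is 4-6 (8); add 4.
Step 5: cheapest edge leaving the tree is 3-5 (10); add 5.
The 4th edge added is 4-6.

4-6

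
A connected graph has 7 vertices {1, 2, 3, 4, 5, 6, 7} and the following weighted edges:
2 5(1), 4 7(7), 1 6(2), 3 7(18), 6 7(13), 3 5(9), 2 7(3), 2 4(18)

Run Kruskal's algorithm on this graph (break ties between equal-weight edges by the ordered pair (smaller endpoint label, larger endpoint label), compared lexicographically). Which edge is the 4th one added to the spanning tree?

Kruskal's algorithm — process edges by increasing weight (ties by edge label):
2 5 (1): add — endpoints in different components.
1 6 (2): add — endpoints in different components.
2 7 (3): add — endpoints in different components.
4 7 (7): add — endpoints in different components.
3 5 (9): add — endpoints in different components.
6 7 (13): add — endpoints in different components.
The 4th edge added is 4 7.

4-7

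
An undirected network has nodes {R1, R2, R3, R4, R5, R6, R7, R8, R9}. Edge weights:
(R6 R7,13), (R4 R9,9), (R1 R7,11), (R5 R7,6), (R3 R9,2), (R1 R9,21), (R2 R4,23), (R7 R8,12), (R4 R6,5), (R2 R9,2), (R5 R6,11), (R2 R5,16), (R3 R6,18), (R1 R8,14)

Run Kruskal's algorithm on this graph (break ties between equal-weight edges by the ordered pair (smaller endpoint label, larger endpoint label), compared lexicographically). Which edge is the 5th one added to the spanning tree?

R4-R9

Kruskal's algorithm — process edges by increasing weight (ties by edge label):
R2 R9 (2): add — endpoints in different components.
R3 R9 (2): add — endpoints in different components.
R4 R6 (5): add — endpoints in different components.
R5 R7 (6): add — endpoints in different components.
R4 R9 (9): add — endpoints in different components.
R1 R7 (11): add — endpoints in different components.
R5 R6 (11): add — endpoints in different components.
R7 R8 (12): add — endpoints in different components.
The 5th edge added is R4 R9.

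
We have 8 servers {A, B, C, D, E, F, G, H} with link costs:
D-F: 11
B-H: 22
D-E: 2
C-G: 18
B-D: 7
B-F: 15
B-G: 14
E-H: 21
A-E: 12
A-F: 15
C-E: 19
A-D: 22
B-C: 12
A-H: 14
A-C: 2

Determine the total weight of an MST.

Prim, starting at A.
Step 1: cheapest edge leaving the tree is A-C (2); add C.
Step 2: cheapest edge leaving the tree is B-C (12); add B.
Step 3: cheapest edge leaving the tree is B-D (7); add D.
Step 4: cheapest edge leaving the tree is D-E (2); add E.
Step 5: cheapest edge leaving the tree is D-F (11); add F.
Step 6: cheapest edge leaving the tree is B-G (14); add G.
Step 7: cheapest edge leaving the tree is A-H (14); add H.
MST edges: A-C, B-C, B-D, D-E, D-F, B-G, A-H; total weight 2+12+7+2+11+14+14 = 62.

62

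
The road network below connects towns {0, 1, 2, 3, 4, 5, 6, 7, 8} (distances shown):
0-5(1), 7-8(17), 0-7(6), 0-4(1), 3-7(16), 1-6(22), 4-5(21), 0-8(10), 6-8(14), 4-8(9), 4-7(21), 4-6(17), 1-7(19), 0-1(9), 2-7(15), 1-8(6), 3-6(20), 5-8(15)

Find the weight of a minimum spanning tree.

Sort edges by weight, then run Kruskal:
0-4 (1): add — endpoints in different components.
0-5 (1): add — endpoints in different components.
0-7 (6): add — endpoints in different components.
1-8 (6): add — endpoints in different components.
0-1 (9): add — endpoints in different components.
4-8 (9): skip — 4 and 8 already connected.
0-8 (10): skip — 0 and 8 already connected.
6-8 (14): add — endpoints in different components.
2-7 (15): add — endpoints in different components.
5-8 (15): skip — 5 and 8 already connected.
3-7 (16): add — endpoints in different components.
MST edges: 0-4, 0-5, 0-7, 1-8, 0-1, 6-8, 2-7, 3-7; total weight 1+1+6+6+9+14+15+16 = 68.

68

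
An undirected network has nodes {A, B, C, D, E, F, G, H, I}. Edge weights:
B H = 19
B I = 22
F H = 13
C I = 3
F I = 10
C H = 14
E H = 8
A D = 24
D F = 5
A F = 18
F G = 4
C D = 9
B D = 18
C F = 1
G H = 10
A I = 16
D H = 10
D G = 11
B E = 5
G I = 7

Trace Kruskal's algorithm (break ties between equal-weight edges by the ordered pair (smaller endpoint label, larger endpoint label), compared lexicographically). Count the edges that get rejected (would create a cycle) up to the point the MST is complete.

Kruskal's algorithm — process edges by increasing weight (ties by edge label):
C F (1): add — endpoints in different components.
C I (3): add — endpoints in different components.
F G (4): add — endpoints in different components.
B E (5): add — endpoints in different components.
D F (5): add — endpoints in different components.
G I (7): skip — G and I already connected.
E H (8): add — endpoints in different components.
C D (9): skip — C and D already connected.
D H (10): add — endpoints in different components.
F I (10): skip — F and I already connected.
G H (10): skip — G and H already connected.
D G (11): skip — D and G already connected.
F H (13): skip — F and H already connected.
C H (14): skip — C and H already connected.
A I (16): add — endpoints in different components.
Edges rejected before the tree was complete: 7.

7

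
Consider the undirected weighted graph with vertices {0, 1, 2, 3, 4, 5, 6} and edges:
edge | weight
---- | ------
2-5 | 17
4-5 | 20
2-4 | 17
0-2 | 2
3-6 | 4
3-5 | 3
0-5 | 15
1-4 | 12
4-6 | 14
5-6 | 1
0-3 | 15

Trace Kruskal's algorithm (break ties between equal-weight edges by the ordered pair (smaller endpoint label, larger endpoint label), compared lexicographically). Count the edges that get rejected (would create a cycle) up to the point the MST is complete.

Kruskal: consider edges lightest-first.
5-6 (1): add — endpoints in different components.
0-2 (2): add — endpoints in different components.
3-5 (3): add — endpoints in different components.
3-6 (4): skip — 3 and 6 already connected.
1-4 (12): add — endpoints in different components.
4-6 (14): add — endpoints in different components.
0-3 (15): add — endpoints in different components.
Edges rejected before the tree was complete: 1.

1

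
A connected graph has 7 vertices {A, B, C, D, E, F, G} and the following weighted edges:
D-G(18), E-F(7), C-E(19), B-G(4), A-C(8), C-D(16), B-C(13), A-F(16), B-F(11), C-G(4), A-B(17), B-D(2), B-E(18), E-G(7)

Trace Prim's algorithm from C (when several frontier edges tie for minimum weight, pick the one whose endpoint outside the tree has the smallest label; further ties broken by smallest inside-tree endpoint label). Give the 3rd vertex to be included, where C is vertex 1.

Prim, starting at C.
Step 1: frontier [C-G 4, A-C 8, B-C 13, C-D 16, C-E 19] → take C-G (4); add G.
Step 2: frontier [A-C 8, B-C 13, C-D 16, C-E 19, B-G 4, E-G 7, D-G 18] → take B-G (4); add B.
Step 3: frontier [B-D 2, B-F 11, A-B 17, B-E 18, A-C 8, C-D 16, C-E 19, E-G 7, D-G 18] → take B-D (2); add D.
Step 4: frontier [B-F 11, A-B 17, B-E 18, A-C 8, C-E 19, E-G 7] → take E-G (7); add E.
Step 5: frontier [B-F 11, A-B 17, A-C 8, E-F 7] → take E-F (7); add F.
Step 6: frontier [A-B 17, A-C 8, A-F 16] → take A-C (8); add A.
Vertex order: C, G, B, D, E, F, A. The 3rd vertex is B.

B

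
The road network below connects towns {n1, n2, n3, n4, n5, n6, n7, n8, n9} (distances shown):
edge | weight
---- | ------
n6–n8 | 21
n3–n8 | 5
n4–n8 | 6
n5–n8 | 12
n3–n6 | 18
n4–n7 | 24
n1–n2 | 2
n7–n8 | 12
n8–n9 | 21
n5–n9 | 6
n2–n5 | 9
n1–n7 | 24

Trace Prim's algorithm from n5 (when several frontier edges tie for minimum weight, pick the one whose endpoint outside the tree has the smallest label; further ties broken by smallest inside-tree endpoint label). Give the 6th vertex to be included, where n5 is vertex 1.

Prim's algorithm from n5:
Step 1: frontier [n5–n9 6, n2–n5 9, n5–n8 12] → take n5–n9 (6); add n9.
Step 2: frontier [n2–n5 9, n5–n8 12, n8–n9 21] → take n2–n5 (9); add n2.
Step 3: frontier [n1–n2 2, n5–n8 12, n8–n9 21] → take n1–n2 (2); add n1.
Step 4: frontier [n1–n7 24, n5–n8 12, n8–n9 21] → take n5–n8 (12); add n8.
Step 5: frontier [n1–n7 24, n3–n8 5, n4–n8 6, n7–n8 12, n6–n8 21] → take n3–n8 (5); add n3.
Step 6: frontier [n1–n7 24, n3–n6 18, n4–n8 6, n7–n8 12, n6–n8 21] → take n4–n8 (6); add n4.
Step 7: frontier [n1–n7 24, n3–n6 18, n4–n7 24, n7–n8 12, n6–n8 21] → take n7–n8 (12); add n7.
Step 8: frontier [n3–n6 18, n6–n8 21] → take n3–n6 (18); add n6.
Vertex order: n5, n9, n2, n1, n8, n3, n4, n7, n6. The 6th vertex is n3.

n3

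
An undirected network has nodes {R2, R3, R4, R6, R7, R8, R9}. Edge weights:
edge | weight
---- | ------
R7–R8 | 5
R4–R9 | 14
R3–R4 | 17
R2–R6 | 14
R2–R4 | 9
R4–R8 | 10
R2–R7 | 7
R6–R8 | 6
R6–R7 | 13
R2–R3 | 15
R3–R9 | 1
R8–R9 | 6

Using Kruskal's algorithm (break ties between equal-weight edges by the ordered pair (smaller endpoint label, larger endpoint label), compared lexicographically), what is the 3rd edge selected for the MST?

Kruskal's algorithm — process edges by increasing weight (ties by edge label):
R3–R9 (1): add. Components now {R8} {R2} {R3,R9} {R4} {R7} {R6}
R7–R8 (5): add. Components now {R7,R8} {R2} {R3,R9} {R4} {R6}
R6–R8 (6): add. Components now {R6,R7,R8} {R2} {R3,R9} {R4}
R8–R9 (6): add. Components now {R3,R6,R7,R8,R9} {R2} {R4}
R2–R7 (7): add. Components now {R2,R3,R6,R7,R8,R9} {R4}
R2–R4 (9): add. Components now {R2,R3,R4,R6,R7,R8,R9}
The 3rd edge added is R6–R8.

R6-R8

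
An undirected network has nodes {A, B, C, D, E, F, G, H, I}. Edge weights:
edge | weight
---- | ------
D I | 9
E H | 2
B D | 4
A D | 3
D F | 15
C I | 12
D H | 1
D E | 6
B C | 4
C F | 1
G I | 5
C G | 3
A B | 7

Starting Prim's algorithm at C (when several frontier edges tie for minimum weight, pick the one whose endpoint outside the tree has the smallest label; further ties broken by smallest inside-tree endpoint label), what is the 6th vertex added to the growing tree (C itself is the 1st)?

Prim, starting at C.
Step 1: cheapest edge leaving the tree is C F (1); add F.
Step 2: cheapest edge leaving the tree is C G (3); add G.
Step 3: cheapest edge leaving the tree is B C (4); add B.
Step 4: cheapest edge leaving the tree is B D (4); add D.
Step 5: cheapest edge leaving the tree is D H (1); add H.
Step 6: cheapest edge leaving the tree is E H (2); add E.
Step 7: cheapest edge leaving the tree is A D (3); add A.
Step 8: cheapest edge leaving the tree is G I (5); add I.
Vertex order: C, F, G, B, D, H, E, A, I. The 6th vertex is H.

H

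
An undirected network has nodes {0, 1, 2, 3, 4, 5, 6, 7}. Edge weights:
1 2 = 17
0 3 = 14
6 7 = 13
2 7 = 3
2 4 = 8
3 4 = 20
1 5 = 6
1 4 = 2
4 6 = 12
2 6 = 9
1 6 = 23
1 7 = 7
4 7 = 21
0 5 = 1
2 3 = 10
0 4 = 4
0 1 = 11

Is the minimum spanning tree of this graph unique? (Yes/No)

Yes

Kruskal: consider edges lightest-first.
0 5 (1): add — endpoints in different components.
1 4 (2): add — endpoints in different components.
2 7 (3): add — endpoints in different components.
0 4 (4): add — endpoints in different components.
1 5 (6): skip — 1 and 5 already connected.
1 7 (7): add — endpoints in different components.
2 4 (8): skip — 2 and 4 already connected.
2 6 (9): add — endpoints in different components.
2 3 (10): add — endpoints in different components.
Every non-tree edge has weight strictly greater than the heaviest edge on the tree path between its endpoints, so the MST is unique.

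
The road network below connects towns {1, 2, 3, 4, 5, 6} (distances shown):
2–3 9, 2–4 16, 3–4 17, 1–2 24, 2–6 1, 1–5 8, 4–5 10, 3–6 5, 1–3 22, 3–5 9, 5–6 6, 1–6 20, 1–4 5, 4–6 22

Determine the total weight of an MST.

25

Sort edges by weight, then run Kruskal:
2–6 (1): add. Components now {1} {2,6} {3} {4} {5}
1–4 (5): add. Components now {1,4} {2,6} {3} {5}
3–6 (5): add. Components now {1,4} {2,3,6} {5}
5–6 (6): add. Components now {1,4} {2,3,5,6}
1–5 (8): add. Components now {1,2,3,4,5,6}
MST edges: 2–6, 1–4, 3–6, 5–6, 1–5; total weight 1+5+5+6+8 = 25.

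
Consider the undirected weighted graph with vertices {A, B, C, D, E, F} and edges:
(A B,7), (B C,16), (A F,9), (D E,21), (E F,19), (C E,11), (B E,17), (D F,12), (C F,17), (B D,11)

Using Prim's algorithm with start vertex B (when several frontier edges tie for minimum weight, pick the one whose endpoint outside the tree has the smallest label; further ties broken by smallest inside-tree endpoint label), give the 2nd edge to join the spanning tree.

Grow the tree from B using Prim:
Step 1: frontier [A B 7, B D 11, B C 16, B E 17] → take A B (7); add A.
Step 2: frontier [A F 9, B D 11, B C 16, B E 17] → take A F (9); add F.
Step 3: frontier [B D 11, B C 16, B E 17, D F 12, C F 17, E F 19] → take B D (11); add D.
Step 4: frontier [B C 16, B E 17, D E 21, C F 17, E F 19] → take B C (16); add C.
Step 5: frontier [B E 17, C E 11, D E 21, E F 19] → take C E (11); add E.
The 2nd edge added is A F.

A-F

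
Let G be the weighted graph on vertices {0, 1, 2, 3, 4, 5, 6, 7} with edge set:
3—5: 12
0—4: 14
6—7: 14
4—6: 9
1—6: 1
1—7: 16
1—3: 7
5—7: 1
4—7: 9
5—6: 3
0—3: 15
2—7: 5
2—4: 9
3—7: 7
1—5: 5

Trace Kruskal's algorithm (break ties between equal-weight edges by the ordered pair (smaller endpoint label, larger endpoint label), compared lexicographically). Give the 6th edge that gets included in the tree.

2-4

Kruskal: consider edges lightest-first.
1—6 (1): add — endpoints in different components.
5—7 (1): add — endpoints in different components.
5—6 (3): add — endpoints in different components.
1—5 (5): skip — 1 and 5 already connected.
2—7 (5): add — endpoints in different components.
1—3 (7): add — endpoints in different components.
3—7 (7): skip — 3 and 7 already connected.
2—4 (9): add — endpoints in different components.
4—6 (9): skip — 4 and 6 already connected.
4—7 (9): skip — 4 and 7 already connected.
3—5 (12): skip — 3 and 5 already connected.
0—4 (14): add — endpoints in different components.
The 6th edge added is 2—4.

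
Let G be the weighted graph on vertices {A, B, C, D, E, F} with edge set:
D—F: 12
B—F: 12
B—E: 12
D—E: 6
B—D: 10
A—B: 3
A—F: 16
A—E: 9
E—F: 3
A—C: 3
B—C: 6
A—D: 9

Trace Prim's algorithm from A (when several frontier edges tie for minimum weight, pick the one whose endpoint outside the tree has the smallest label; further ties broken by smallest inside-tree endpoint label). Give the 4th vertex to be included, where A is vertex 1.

Prim, starting at A.
Step 1: cheapest edge leaving the tree is A—B (3); add B.
Step 2: cheapest edge leaving the tree is A—C (3); add C.
Step 3: cheapest edge leaving the tree is A—D (9); add D.
Step 4: cheapest edge leaving the tree is D—E (6); add E.
Step 5: cheapest edge leaving the tree is E—F (3); add F.
Vertex order: A, B, C, D, E, F. The 4th vertex is D.

D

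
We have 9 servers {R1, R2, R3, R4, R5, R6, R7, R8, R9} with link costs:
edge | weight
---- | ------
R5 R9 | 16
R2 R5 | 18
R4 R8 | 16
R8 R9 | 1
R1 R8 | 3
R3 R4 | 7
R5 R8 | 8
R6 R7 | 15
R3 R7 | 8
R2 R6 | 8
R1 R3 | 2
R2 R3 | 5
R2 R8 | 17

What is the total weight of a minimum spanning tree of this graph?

Kruskal's algorithm — process edges by increasing weight (ties by edge label):
R8 R9 (1): add — endpoints in different components.
R1 R3 (2): add — endpoints in different components.
R1 R8 (3): add — endpoints in different components.
R2 R3 (5): add — endpoints in different components.
R3 R4 (7): add — endpoints in different components.
R2 R6 (8): add — endpoints in different components.
R3 R7 (8): add — endpoints in different components.
R5 R8 (8): add — endpoints in different components.
MST edges: R8 R9, R1 R3, R1 R8, R2 R3, R3 R4, R2 R6, R3 R7, R5 R8; total weight 1+2+3+5+7+8+8+8 = 42.

42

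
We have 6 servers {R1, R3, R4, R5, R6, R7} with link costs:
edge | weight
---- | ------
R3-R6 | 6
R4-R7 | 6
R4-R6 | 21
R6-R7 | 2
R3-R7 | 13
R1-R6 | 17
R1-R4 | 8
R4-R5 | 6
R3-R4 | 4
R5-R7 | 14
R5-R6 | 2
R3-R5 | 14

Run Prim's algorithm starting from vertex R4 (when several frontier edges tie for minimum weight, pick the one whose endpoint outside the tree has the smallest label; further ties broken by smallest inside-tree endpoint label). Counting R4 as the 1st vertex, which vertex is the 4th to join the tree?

R6

Grow the tree from R4 using Prim:
Step 1: frontier [R3-R4 4, R4-R5 6, R4-R7 6, R1-R4 8, R4-R6 21] → take R3-R4 (4); add R3.
Step 2: frontier [R3-R6 6, R3-R7 13, R3-R5 14, R4-R5 6, R4-R7 6, R1-R4 8, R4-R6 21] → take R4-R5 (6); add R5.
Step 3: frontier [R3-R6 6, R3-R7 13, R4-R7 6, R1-R4 8, R4-R6 21, R5-R6 2, R5-R7 14] → take R5-R6 (2); add R6.
Step 4: frontier [R3-R7 13, R4-R7 6, R1-R4 8, R5-R7 14, R6-R7 2, R1-R6 17] → take R6-R7 (2); add R7.
Step 5: frontier [R1-R4 8, R1-R6 17] → take R1-R4 (8); add R1.
Vertex order: R4, R3, R5, R6, R7, R1. The 4th vertex is R6.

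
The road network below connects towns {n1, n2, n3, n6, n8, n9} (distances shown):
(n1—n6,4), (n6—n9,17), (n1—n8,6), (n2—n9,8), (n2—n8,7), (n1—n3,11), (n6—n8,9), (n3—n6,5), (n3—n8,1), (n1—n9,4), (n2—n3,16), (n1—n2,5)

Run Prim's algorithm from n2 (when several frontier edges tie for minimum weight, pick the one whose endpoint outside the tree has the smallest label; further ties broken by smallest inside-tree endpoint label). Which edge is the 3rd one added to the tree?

n1-n9

Grow the tree from n2 using Prim:
Step 1: frontier [n1—n2 5, n2—n8 7, n2—n9 8, n2—n3 16] → take n1—n2 (5); add n1.
Step 2: frontier [n1—n6 4, n1—n9 4, n1—n8 6, n1—n3 11, n2—n8 7, n2—n9 8, n2—n3 16] → take n1—n6 (4); add n6.
Step 3: frontier [n1—n9 4, n1—n8 6, n1—n3 11, n2—n8 7, n2—n9 8, n2—n3 16, n3—n6 5, n6—n8 9, n6—n9 17] → take n1—n9 (4); add n9.
Step 4: frontier [n1—n8 6, n1—n3 11, n2—n8 7, n2—n3 16, n3—n6 5, n6—n8 9] → take n3—n6 (5); add n3.
Step 5: frontier [n1—n8 6, n2—n8 7, n3—n8 1, n6—n8 9] → take n3—n8 (1); add n8.
The 3rd edge added is n1—n9.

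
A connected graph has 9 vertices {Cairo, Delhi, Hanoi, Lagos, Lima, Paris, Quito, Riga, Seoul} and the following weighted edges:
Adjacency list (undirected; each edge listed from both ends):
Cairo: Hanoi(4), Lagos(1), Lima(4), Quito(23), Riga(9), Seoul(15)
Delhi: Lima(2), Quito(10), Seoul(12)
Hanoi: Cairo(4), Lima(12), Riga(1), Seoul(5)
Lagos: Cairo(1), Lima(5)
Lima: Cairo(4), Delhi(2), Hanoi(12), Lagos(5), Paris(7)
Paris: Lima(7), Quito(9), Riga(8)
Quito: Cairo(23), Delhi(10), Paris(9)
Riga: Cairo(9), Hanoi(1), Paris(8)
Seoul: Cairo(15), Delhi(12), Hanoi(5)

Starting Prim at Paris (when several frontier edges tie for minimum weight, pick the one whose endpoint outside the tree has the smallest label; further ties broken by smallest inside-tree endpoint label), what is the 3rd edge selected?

Prim's algorithm from Paris:
Step 1: cheapest edge leaving the tree is Lima-Paris (7); add Lima.
Step 2: cheapest edge leaving the tree is Delhi-Lima (2); add Delhi.
Step 3: cheapest edge leaving the tree is Cairo-Lima (4); add Cairo.
Step 4: cheapest edge leaving the tree is Cairo-Lagos (1); add Lagos.
Step 5: cheapest edge leaving the tree is Cairo-Hanoi (4); add Hanoi.
Step 6: cheapest edge leaving the tree is Hanoi-Riga (1); add Riga.
Step 7: cheapest edge leaving the tree is Hanoi-Seoul (5); add Seoul.
Step 8: cheapest edge leaving the tree is Paris-Quito (9); add Quito.
The 3rd edge added is Cairo-Lima.

Cairo-Lima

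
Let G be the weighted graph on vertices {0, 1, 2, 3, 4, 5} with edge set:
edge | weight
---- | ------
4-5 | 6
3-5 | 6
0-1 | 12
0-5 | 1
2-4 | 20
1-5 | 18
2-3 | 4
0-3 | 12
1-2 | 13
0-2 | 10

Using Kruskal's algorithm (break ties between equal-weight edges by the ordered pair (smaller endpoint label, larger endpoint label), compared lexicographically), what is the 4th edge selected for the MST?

Sort edges by weight, then run Kruskal:
0-5 (1): add — endpoints in different components.
2-3 (4): add — endpoints in different components.
3-5 (6): add — endpoints in different components.
4-5 (6): add — endpoints in different components.
0-2 (10): skip — 0 and 2 already connected.
0-1 (12): add — endpoints in different components.
The 4th edge added is 4-5.

4-5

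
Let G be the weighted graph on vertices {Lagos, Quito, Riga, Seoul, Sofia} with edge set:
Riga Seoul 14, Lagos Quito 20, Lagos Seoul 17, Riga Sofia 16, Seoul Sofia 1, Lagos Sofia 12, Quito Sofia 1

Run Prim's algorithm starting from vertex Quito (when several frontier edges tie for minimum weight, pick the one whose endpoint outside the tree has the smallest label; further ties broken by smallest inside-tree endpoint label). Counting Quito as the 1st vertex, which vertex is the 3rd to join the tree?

Prim, starting at Quito.
Step 1: frontier [Quito Sofia 1, Lagos Quito 20] → take Quito Sofia (1); add Sofia.
Step 2: frontier [Lagos Quito 20, Seoul Sofia 1, Lagos Sofia 12, Riga Sofia 16] → take Seoul Sofia (1); add Seoul.
Step 3: frontier [Lagos Quito 20, Riga Seoul 14, Lagos Seoul 17, Lagos Sofia 12, Riga Sofia 16] → take Lagos Sofia (12); add Lagos.
Step 4: frontier [Riga Seoul 14, Riga Sofia 16] → take Riga Seoul (14); add Riga.
Vertex order: Quito, Sofia, Seoul, Lagos, Riga. The 3rd vertex is Seoul.

Seoul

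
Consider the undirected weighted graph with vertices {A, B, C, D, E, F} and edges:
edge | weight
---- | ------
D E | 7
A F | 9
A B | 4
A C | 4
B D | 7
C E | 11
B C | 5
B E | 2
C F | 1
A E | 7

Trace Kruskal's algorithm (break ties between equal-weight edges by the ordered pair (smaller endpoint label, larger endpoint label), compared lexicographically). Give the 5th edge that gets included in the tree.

Kruskal: consider edges lightest-first.
C F (1): add. Components now {A} {B} {C,F} {D} {E}
B E (2): add. Components now {A} {B,E} {C,F} {D}
A B (4): add. Components now {A,B,E} {C,F} {D}
A C (4): add. Components now {A,B,C,E,F} {D}
B C (5): skip — B and C already connected.
A E (7): skip — A and E already connected.
B D (7): add. Components now {A,B,C,D,E,F}
The 5th edge added is B D.

B-D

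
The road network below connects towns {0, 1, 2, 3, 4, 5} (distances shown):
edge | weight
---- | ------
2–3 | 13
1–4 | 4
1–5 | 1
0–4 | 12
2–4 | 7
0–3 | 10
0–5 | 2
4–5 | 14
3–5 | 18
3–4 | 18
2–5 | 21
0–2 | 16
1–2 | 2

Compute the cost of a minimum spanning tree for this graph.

19

Grow the tree from 0 using Prim:
Step 1: cheapest edge leaving the tree is 0–5 (2); add 5.
Step 2: cheapest edge leaving the tree is 1–5 (1); add 1.
Step 3: cheapest edge leaving the tree is 1–2 (2); add 2.
Step 4: cheapest edge leaving the tree is 1–4 (4); add 4.
Step 5: cheapest edge leaving the tree is 0–3 (10); add 3.
MST edges: 0–5, 1–5, 1–2, 1–4, 0–3; total weight 2+1+2+4+10 = 19.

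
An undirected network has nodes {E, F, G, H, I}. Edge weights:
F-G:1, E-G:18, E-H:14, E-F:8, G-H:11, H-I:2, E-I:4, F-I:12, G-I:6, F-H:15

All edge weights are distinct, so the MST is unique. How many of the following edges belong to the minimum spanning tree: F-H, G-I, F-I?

1

Sort edges by weight, then run Kruskal:
F-G (1): add. Components now {E} {F,G} {H} {I}
H-I (2): add. Components now {E} {F,G} {H,I}
E-I (4): add. Components now {E,H,I} {F,G}
G-I (6): add. Components now {E,F,G,H,I}
MST edge set: {F-G, H-I, E-I, G-I}.
Of the listed edges, {G-I} are in the MST → 1.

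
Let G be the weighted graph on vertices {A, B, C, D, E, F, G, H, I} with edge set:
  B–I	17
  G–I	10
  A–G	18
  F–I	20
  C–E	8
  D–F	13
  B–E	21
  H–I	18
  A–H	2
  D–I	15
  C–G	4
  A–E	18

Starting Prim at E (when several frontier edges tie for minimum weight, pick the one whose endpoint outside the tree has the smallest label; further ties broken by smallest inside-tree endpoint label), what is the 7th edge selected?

A-E

Prim, starting at E.
Step 1: frontier [C–E 8, A–E 18, B–E 21] → take C–E (8); add C.
Step 2: frontier [C–G 4, A–E 18, B–E 21] → take C–G (4); add G.
Step 3: frontier [A–E 18, B–E 21, G–I 10, A–G 18] → take G–I (10); add I.
Step 4: frontier [A–E 18, B–E 21, A–G 18, D–I 15, B–I 17, H–I 18, F–I 20] → take D–I (15); add D.
Step 5: frontier [D–F 13, A–E 18, B–E 21, A–G 18, B–I 17, H–I 18, F–I 20] → take D–F (13); add F.
Step 6: frontier [A–E 18, B–E 21, A–G 18, B–I 17, H–I 18] → take B–I (17); add B.
Step 7: frontier [A–E 18, A–G 18, H–I 18] → take A–E (18); add A.
Step 8: frontier [A–H 2, H–I 18] → take A–H (2); add H.
The 7th edge added is A–E.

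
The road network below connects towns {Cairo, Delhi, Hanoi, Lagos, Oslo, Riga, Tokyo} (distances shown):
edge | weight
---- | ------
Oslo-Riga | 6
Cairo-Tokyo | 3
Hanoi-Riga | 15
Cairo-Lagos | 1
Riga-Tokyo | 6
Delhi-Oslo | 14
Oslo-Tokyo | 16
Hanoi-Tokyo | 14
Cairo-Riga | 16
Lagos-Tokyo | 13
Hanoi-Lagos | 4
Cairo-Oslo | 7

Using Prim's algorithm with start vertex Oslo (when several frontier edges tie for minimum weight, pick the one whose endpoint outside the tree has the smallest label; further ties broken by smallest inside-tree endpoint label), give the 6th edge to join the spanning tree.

Grow the tree from Oslo using Prim:
Step 1: cheapest edge leaving the tree is Oslo-Riga (6); add Riga.
Step 2: cheapest edge leaving the tree is Riga-Tokyo (6); add Tokyo.
Step 3: cheapest edge leaving the tree is Cairo-Tokyo (3); add Cairo.
Step 4: cheapest edge leaving the tree is Cairo-Lagos (1); add Lagos.
Step 5: cheapest edge leaving the tree is Hanoi-Lagos (4); add Hanoi.
Step 6: cheapest edge leaving the tree is Delhi-Oslo (14); add Delhi.
The 6th edge added is Delhi-Oslo.

Delhi-Oslo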